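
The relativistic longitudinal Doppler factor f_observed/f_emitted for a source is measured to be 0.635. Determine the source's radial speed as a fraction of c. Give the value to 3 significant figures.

f_obs/f_src = √((1−β)/(1+β)) = 0.635  ⇒  (1−β)/(1+β) = 0.40323
β = |1 − D²|/(1 + D²) = |1 − 0.40323|/(1 + 0.40323) = 0.425

β ≈ 0.425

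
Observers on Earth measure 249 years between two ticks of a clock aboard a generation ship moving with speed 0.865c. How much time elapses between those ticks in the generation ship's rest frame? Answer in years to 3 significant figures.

τ₀ ≈ 125 years

γ = 1/√(1 − 0.865²) = 1.9929
Proper time: τ₀ = Δt/γ = 249/1.9929 = 125 years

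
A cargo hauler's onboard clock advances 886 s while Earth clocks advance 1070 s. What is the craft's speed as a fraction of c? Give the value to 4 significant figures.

β ≈ 0.5607

γ = Δt/τ₀ = 1070/886 = 1.20767
β = √(1 − 1/γ²) = √(1 − 1/1.20767²) = 0.5607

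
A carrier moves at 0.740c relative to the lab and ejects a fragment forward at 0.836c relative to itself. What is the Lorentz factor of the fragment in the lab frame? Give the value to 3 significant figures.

γ ≈ 4.39

u_lab = (0.836 + 0.740)/(1 + 0.836×0.740) = 1.576/1.61864 = 0.973657
γ = 1/√(1 − 0.973657²) = 4.39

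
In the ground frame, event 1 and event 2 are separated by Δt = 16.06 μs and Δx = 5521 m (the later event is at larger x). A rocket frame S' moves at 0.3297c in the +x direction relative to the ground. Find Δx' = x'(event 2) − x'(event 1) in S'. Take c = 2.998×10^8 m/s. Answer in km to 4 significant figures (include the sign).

Δx' ≈ 4.167 km

γ = 1/√(1 − 0.3297²) = 1.05923
Δx' = γ(Δx − vΔt) = 1.05923 × (5521 m − 0.3297×(2.998×10^8 m/s)×16.06×10^-6 s)
= 1.05923 × (3933.56 m) = 4.167 km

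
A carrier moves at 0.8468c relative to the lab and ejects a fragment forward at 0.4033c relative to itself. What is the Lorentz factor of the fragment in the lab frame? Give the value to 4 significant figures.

u_lab = (0.4033 + 0.8468)/(1 + 0.4033×0.8468) = 1.2501/1.341514 = 0.9318573
γ = 1/√(1 − 0.9318573²) = 2.756

γ ≈ 2.756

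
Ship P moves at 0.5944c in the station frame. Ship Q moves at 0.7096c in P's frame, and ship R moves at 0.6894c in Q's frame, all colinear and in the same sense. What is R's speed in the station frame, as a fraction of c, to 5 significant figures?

Compose boost 2: (0.7096 + 0.5944)/(1 + 0.7096×0.5944) = 1.3040/1.421786 = 0.9171562
Compose boost 3: (0.6894 + 0.9171562)/(1 + 0.6894×0.9171562) = 1.606556/1.632287 = 0.98424

u ≈ 0.98424c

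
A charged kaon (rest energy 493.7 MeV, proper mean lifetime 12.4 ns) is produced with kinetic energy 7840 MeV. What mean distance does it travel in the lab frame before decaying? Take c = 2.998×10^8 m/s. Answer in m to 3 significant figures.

γ = 1 + K/(m₀c²) = 1 + 7840/493.7 = 16.880
β = √(1 − 1/γ²) = 0.99824
Dilated lifetime: γτ₀ = 16.880 × 12.4 ns = 209.31 ns
d = βc·γτ₀ = 0.99824 × (2.998×10^8 m/s) × 2.0931×10^-7 s = 62.6 m

d ≈ 62.6 m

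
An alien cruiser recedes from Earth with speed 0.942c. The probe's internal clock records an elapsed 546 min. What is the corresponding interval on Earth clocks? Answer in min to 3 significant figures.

Δt ≈ 1630 min

γ = 1/√(1 − 0.942²) = 2.9796
Time dilation: Δt = γτ₀ = 2.9796 × 546 min = 1630 min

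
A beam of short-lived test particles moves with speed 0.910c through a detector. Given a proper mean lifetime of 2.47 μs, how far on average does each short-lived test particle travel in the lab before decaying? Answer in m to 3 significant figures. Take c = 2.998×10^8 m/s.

γ = 1/√(1 − 0.910²) = 2.4119
Dilated lifetime: Δt = γτ₀ = 2.4119 × 2.47 μs = 5.9574 μs
d = vΔt = 0.910c × 5.9574 μs = 2.7282×10^8 m/s × 5.9574×10^-6 s = 1630 m

d ≈ 1630 m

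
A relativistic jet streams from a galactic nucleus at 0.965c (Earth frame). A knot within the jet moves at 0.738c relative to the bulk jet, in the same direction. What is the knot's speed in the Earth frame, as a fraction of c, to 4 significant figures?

u ≈ 0.9946c

Relativistic velocity addition: u = (u' + v)/(1 + u'v/c²)
= (0.738 + 0.965)/(1 + 0.738×0.965) = 1.703/1.71217 = 0.9946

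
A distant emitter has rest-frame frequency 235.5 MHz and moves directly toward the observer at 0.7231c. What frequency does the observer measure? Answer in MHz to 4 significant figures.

Relativistic Doppler: f_obs = f_src √((1+β)/(1−β))
= 235.5 × √(1.72310/0.276900) = 235.5 × 2.49456 = 587.5 MHz

f_obs ≈ 587.5 MHz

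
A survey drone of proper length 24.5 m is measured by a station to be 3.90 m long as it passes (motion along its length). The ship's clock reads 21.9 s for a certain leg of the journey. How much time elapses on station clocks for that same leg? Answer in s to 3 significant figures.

Length contraction ⇒ γ = L₀/L = 24.5/3.90 = 6.2821
Time dilation: Δt = γτ₀ = 6.2821 × 21.9 s = 138 s

Δt ≈ 138 s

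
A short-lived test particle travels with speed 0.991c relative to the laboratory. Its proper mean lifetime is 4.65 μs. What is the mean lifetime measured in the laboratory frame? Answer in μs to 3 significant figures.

Δt ≈ 34.7 μs

γ = 1/√(1 − 0.991²) = 7.4704
Time dilation: Δt = γτ₀ = 7.4704 × 4.65 μs = 34.7 μs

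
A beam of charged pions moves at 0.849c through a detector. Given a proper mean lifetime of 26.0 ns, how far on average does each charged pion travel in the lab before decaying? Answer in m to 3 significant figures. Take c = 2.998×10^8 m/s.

d ≈ 12.5 m

γ = 1/√(1 − 0.849²) = 1.8925
Dilated lifetime: Δt = γτ₀ = 1.8925 × 26.0 ns = 49.206 ns
d = vΔt = 0.849c × 49.206 ns = 2.5453×10^8 m/s × 4.9206×10^-8 s = 12.5 m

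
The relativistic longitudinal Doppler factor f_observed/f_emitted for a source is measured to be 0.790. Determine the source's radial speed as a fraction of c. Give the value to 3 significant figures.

f_obs/f_src = √((1−β)/(1+β)) = 0.790  ⇒  (1−β)/(1+β) = 0.62410
β = |1 − D²|/(1 + D²) = |1 − 0.62410|/(1 + 0.62410) = 0.231

β ≈ 0.231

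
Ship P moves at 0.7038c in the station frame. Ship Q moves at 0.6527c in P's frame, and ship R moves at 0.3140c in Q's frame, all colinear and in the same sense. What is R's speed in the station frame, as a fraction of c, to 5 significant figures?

Compose boost 2: (0.6527 + 0.7038)/(1 + 0.6527×0.7038) = 1.3565/1.459370 = 0.9295105
Compose boost 3: (0.3140 + 0.9295105)/(1 + 0.3140×0.9295105) = 1.243511/1.291866 = 0.96257

u ≈ 0.96257c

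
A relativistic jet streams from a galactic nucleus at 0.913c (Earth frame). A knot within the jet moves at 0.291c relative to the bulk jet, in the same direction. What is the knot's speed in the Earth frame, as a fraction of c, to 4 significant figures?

u ≈ 0.9513c

Relativistic velocity addition: u = (u' + v)/(1 + u'v/c²)
= (0.291 + 0.913)/(1 + 0.291×0.913) = 1.204/1.26568 = 0.9513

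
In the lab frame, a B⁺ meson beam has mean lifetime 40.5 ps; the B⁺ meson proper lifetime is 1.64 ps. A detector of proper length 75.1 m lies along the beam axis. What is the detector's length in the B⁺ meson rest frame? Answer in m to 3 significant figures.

L ≈ 3.04 m

Time dilation ⇒ γ = Δt/τ₀ = 40.5/1.64 = 24.695
Length contraction: L = L₀/γ = 75.1/24.695 = 3.04 m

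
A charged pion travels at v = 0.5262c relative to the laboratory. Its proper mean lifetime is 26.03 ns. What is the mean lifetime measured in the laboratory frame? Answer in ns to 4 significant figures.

Δt ≈ 30.61 ns

γ = 1/√(1 − 0.5262²) = 1.17597
Time dilation: Δt = γτ₀ = 1.17597 × 26.03 ns = 30.61 ns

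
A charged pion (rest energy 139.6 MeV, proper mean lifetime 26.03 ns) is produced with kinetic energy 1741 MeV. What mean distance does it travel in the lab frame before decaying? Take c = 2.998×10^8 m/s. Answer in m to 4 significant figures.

γ = 1 + K/(m₀c²) = 1 + 1741/139.6 = 13.4713
β = √(1 − 1/γ²) = 0.997241
Dilated lifetime: γτ₀ = 13.4713 × 26.03 ns = 350.659 ns
d = βc·γτ₀ = 0.997241 × (2.998×10^8 m/s) × 3.50659×10^-7 s = 104.8 m

d ≈ 104.8 m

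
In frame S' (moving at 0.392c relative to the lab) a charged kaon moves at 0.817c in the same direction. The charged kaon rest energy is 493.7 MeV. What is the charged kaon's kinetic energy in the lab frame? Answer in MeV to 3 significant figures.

u_lab = (0.817 + 0.392)/(1 + 0.817×0.392) = 0.915726
γ = 1/√(1 − 0.915726²) = 2.4888
K = (γ − 1)m₀c² = (2.4888 − 1) × 493.7 = 1.4888 × 493.7 = 735 MeV

K ≈ 735 MeV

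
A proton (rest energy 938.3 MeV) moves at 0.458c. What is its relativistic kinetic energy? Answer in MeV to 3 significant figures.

γ = 1/√(1 − 0.458²) = 1.1249
K = (γ − 1)m₀c² = (1.1249 − 1) × 938.3 MeV = 0.12492 × 938.3 MeV = 117 MeV

K ≈ 117 MeV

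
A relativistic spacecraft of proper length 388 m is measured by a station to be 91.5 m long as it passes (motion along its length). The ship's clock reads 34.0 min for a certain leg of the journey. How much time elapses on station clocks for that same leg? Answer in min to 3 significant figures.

Length contraction ⇒ γ = L₀/L = 388/91.5 = 4.2404
Time dilation: Δt = γτ₀ = 4.2404 × 34.0 min = 144 min

Δt ≈ 144 min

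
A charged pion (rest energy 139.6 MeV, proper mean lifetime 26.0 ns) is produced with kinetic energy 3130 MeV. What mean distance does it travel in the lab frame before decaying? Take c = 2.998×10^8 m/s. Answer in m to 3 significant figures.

d ≈ 182 m

γ = 1 + K/(m₀c²) = 1 + 3130/139.6 = 23.421
β = √(1 − 1/γ²) = 0.99909
Dilated lifetime: γτ₀ = 23.421 × 26.0 ns = 608.95 ns
d = βc·γτ₀ = 0.99909 × (2.998×10^8 m/s) × 6.0895×10^-7 s = 182 m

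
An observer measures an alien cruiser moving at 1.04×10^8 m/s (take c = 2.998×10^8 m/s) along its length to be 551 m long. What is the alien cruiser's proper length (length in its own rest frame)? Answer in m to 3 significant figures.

L₀ ≈ 587 m

β = v/c = 1.04×10^8 / 2.998×10^8 = 0.34690
γ = 1/√(1 − 0.34690²) = 1.0662
L₀ = γL = 1.0662 × 551 = 587 m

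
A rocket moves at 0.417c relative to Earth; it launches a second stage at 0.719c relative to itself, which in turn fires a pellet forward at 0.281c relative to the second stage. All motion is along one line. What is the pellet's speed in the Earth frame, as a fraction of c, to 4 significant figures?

Compose boost 2: (0.719 + 0.417)/(1 + 0.719×0.417) = 1.136/1.29982 = 0.873965
Compose boost 3: (0.281 + 0.873965)/(1 + 0.281×0.873965) = 1.15497/1.24558 = 0.9272

u ≈ 0.9272c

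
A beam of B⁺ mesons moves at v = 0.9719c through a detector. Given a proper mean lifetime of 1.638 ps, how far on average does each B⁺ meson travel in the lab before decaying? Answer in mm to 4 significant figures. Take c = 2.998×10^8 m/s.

d ≈ 2.028 mm

γ = 1/√(1 − 0.9719²) = 4.24819
Dilated lifetime: Δt = γτ₀ = 4.24819 × 1.638 ps = 6.95854 ps
d = vΔt = 0.9719c × 6.95854 ps = 2.91376×10^8 m/s × 6.95854×10^-12 s = 2.028 mm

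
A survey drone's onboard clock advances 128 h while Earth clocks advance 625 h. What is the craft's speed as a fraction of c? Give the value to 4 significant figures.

γ = Δt/τ₀ = 625/128 = 4.88281
β = √(1 − 1/γ²) = √(1 − 1/4.88281²) = 0.9788

β ≈ 0.9788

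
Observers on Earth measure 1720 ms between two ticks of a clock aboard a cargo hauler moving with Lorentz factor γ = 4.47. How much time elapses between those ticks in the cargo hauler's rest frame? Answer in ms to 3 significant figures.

γ = 4.47 (given)
Proper time: τ₀ = Δt/γ = 1720/4.47 = 385 ms

τ₀ ≈ 385 ms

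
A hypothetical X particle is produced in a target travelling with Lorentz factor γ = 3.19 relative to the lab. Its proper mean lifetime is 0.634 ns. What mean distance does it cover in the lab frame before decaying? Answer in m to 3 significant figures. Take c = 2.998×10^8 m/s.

β = √(1 − 1/γ²) = √(1 − 1/3.19²) = 0.94959
Dilated lifetime: Δt = γτ₀ = 3.19 × 0.634 ns = 2.0225 ns
d = vΔt = 0.94959c × 2.0225 ns = 2.8469×10^8 m/s × 2.0225×10^-9 s = 0.576 m

d ≈ 0.576 m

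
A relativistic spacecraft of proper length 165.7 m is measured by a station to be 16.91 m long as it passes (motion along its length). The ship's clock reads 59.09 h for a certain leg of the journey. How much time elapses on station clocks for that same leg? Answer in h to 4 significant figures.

Δt ≈ 579.0 h

Length contraction ⇒ γ = L₀/L = 165.7/16.91 = 9.79894
Time dilation: Δt = γτ₀ = 9.79894 × 59.09 h = 579.0 h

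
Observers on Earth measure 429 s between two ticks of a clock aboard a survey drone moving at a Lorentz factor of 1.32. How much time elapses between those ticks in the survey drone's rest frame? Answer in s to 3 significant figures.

γ = 1.32 (given)
Proper time: τ₀ = Δt/γ = 429/1.32 = 325 s

τ₀ ≈ 325 s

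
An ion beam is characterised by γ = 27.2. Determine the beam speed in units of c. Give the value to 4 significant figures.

β = √(1 − 1/γ²) = √(1 − 1/27.2²) = √(0.998648) = 0.9993

β ≈ 0.9993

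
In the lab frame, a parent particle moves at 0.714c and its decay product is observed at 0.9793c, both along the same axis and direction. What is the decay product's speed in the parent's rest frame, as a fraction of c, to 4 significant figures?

u' ≈ 0.8820c

Inverse velocity addition: u' = (u − v)/(1 − uv/c²)
= (0.9793 − 0.714)/(1 − 0.9793×0.714) = 0.2653/0.300780 = 0.8820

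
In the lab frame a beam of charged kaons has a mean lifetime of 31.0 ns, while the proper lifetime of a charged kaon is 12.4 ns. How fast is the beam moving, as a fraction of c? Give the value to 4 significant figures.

β ≈ 0.9165

γ = Δt/τ₀ = 31.0/12.4 = 2.50000
β = √(1 − 1/γ²) = √(1 − 1/2.50000²) = 0.9165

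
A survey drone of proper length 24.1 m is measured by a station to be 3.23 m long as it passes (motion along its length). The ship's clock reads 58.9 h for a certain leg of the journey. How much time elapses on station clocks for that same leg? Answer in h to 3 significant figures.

Length contraction ⇒ γ = L₀/L = 24.1/3.23 = 7.4613
Time dilation: Δt = γτ₀ = 7.4613 × 58.9 h = 439 h

Δt ≈ 439 h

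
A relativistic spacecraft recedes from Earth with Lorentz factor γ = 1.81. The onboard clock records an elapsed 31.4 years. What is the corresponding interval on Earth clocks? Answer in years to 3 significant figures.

γ = 1.81 (given)
Time dilation: Δt = γτ₀ = 1.81 × 31.4 years = 56.8 years

Δt ≈ 56.8 years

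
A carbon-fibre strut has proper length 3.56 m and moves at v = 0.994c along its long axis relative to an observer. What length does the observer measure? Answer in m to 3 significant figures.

L ≈ 0.389 m

γ = 1/√(1 − 0.994²) = 9.1424
Length contraction: L = L₀/γ = 3.56/9.1424 = 0.389 m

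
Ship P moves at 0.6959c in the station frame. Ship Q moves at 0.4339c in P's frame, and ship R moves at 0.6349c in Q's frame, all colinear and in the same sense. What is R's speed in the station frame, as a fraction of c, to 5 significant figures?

u ≈ 0.96887c

Compose boost 2: (0.4339 + 0.6959)/(1 + 0.4339×0.6959) = 1.1298/1.301951 = 0.8677746
Compose boost 3: (0.6349 + 0.8677746)/(1 + 0.6349×0.8677746) = 1.502675/1.550950 = 0.96887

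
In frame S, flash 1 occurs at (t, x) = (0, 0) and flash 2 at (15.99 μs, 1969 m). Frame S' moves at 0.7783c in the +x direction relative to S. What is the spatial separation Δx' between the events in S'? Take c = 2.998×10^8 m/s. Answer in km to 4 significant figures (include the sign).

Δx' ≈ -2.806 km

γ = 1/√(1 − 0.7783²) = 1.59263
Δx' = γ(Δx − vΔt) = 1.59263 × (1969 m − 0.7783×(2.998×10^8 m/s)×15.99×10^-6 s)
= 1.59263 × (-1762.02 m) = -2.806 km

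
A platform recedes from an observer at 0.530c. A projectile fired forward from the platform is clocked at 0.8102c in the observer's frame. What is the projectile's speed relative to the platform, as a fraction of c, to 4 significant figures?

u' ≈ 0.4911c

Inverse velocity addition: u' = (u − v)/(1 − uv/c²)
= (0.8102 − 0.530)/(1 − 0.8102×0.530) = 0.2802/0.570594 = 0.4911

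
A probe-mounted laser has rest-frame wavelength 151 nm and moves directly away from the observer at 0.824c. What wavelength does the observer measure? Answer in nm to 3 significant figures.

Relativistic Doppler: λ_obs = λ_src √((1+β)/(1−β))
= 151 × √(1.8240/0.17600) = 151 × 3.2193 = 486 nm

λ_obs ≈ 486 nm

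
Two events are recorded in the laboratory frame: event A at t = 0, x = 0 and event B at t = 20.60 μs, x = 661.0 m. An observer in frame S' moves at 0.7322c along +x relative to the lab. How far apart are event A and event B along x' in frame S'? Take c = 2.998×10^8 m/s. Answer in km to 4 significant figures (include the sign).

Δx' ≈ -5.669 km

γ = 1/√(1 − 0.7322²) = 1.46824
Δx' = γ(Δx − vΔt) = 1.46824 × (661.0 m − 0.7322×(2.998×10^8 m/s)×20.60×10^-6 s)
= 1.46824 × (-3860.98 m) = -5.669 km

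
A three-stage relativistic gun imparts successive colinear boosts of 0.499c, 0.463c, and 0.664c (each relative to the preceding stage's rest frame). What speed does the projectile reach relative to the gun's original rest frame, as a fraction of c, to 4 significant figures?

Compose boost 2: (0.463 + 0.499)/(1 + 0.463×0.499) = 0.9620/1.23104 = 0.781455
Compose boost 3: (0.664 + 0.781455)/(1 + 0.664×0.781455) = 1.44545/1.51889 = 0.9517

u ≈ 0.9517c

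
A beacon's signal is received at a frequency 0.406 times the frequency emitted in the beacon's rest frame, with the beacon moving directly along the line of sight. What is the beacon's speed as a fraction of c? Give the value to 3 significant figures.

f_obs/f_src = √((1−β)/(1+β)) = 0.406  ⇒  (1−β)/(1+β) = 0.16484
β = |1 − D²|/(1 + D²) = |1 − 0.16484|/(1 + 0.16484) = 0.717

β ≈ 0.717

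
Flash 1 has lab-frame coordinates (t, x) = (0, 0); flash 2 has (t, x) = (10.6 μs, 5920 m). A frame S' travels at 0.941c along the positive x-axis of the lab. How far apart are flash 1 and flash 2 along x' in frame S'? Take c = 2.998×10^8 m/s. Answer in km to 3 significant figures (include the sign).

Δx' ≈ 8.66 km

γ = 1/√(1 − 0.941²) = 2.9550
Δx' = γ(Δx − vΔt) = 2.9550 × (5920 m − 0.941×(2.998×10^8 m/s)×10.6×10^-6 s)
= 2.9550 × (2929.6 m) = 8.66 km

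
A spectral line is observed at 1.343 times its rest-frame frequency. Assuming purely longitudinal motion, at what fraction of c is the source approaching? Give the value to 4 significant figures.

f_obs/f_src = √((1+β)/(1−β)) = 1.343  ⇒  (1+β)/(1−β) = 1.80365
β = |1 − D²|/(1 + D²) = |1 − 1.80365|/(1 + 1.80365) = 0.2866

β ≈ 0.2866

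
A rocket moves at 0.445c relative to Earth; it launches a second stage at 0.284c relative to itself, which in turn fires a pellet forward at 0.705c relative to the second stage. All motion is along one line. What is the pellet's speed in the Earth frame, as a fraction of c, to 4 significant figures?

u ≈ 0.9285c

Compose boost 2: (0.284 + 0.445)/(1 + 0.284×0.445) = 0.7290/1.12638 = 0.647206
Compose boost 3: (0.705 + 0.647206)/(1 + 0.705×0.647206) = 1.35221/1.45628 = 0.9285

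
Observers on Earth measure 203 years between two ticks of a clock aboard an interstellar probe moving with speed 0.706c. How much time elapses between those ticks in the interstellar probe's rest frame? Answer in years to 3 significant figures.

γ = 1/√(1 − 0.706²) = 1.4120
Proper time: τ₀ = Δt/γ = 203/1.4120 = 144 years

τ₀ ≈ 144 years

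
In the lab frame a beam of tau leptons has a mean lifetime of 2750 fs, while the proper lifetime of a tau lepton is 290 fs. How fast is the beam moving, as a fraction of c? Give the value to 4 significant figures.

β ≈ 0.9944

γ = Δt/τ₀ = 2750/290 = 9.48276
β = √(1 − 1/γ²) = √(1 − 1/9.48276²) = 0.9944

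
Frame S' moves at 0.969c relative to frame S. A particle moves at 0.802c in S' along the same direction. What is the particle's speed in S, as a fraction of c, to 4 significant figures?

Relativistic velocity addition: u = (u' + v)/(1 + u'v/c²)
= (0.802 + 0.969)/(1 + 0.802×0.969) = 1.771/1.77714 = 0.9965

u ≈ 0.9965c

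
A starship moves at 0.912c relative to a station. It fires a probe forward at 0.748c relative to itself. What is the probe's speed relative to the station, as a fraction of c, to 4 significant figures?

u ≈ 0.9868c

Relativistic velocity addition: u = (u' + v)/(1 + u'v/c²)
= (0.748 + 0.912)/(1 + 0.748×0.912) = 1.660/1.68218 = 0.9868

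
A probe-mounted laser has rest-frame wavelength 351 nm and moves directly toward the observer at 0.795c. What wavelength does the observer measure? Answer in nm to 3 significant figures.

λ_obs ≈ 119 nm

Relativistic Doppler: λ_obs = λ_src √((1−β)/(1+β))
= 351 × √(0.20500/1.7950) = 351 × 0.33794 = 119 nm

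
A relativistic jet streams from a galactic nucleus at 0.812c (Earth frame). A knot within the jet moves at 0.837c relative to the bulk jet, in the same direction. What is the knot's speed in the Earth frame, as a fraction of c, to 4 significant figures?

u ≈ 0.9818c

Relativistic velocity addition: u = (u' + v)/(1 + u'v/c²)
= (0.837 + 0.812)/(1 + 0.837×0.812) = 1.649/1.67964 = 0.9818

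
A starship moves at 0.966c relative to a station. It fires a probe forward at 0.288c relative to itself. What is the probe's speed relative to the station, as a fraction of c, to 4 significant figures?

u ≈ 0.9811c

Relativistic velocity addition: u = (u' + v)/(1 + u'v/c²)
= (0.288 + 0.966)/(1 + 0.288×0.966) = 1.254/1.27821 = 0.9811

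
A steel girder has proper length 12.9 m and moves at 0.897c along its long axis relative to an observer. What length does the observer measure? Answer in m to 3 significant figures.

L ≈ 5.70 m

γ = 1/√(1 − 0.897²) = 2.2623
Length contraction: L = L₀/γ = 12.9/2.2623 = 5.70 m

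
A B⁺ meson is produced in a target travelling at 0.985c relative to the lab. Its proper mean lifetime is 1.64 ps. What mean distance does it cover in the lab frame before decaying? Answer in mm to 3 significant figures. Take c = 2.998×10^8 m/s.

γ = 1/√(1 − 0.985²) = 5.7953
Dilated lifetime: Δt = γτ₀ = 5.7953 × 1.64 ps = 9.5043 ps
d = vΔt = 0.985c × 9.5043 ps = 2.9530×10^8 m/s × 9.5043×10^-12 s = 2.81 mm

d ≈ 2.81 mm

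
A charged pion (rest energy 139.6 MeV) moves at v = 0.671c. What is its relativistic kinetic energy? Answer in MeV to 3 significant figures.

γ = 1/√(1 − 0.671²) = 1.3487
K = (γ − 1)m₀c² = (1.3487 − 1) × 139.6 MeV = 0.34870 × 139.6 MeV = 48.7 MeV

K ≈ 48.7 MeV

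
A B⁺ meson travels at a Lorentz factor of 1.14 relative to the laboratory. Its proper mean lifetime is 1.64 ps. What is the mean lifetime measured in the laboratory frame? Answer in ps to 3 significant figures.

Δt ≈ 1.87 ps

γ = 1.14 (given)
Time dilation: Δt = γτ₀ = 1.14 × 1.64 ps = 1.87 ps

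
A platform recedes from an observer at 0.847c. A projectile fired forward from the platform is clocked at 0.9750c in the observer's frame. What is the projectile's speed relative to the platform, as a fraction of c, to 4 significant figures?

u' ≈ 0.7349c

Inverse velocity addition: u' = (u − v)/(1 − uv/c²)
= (0.9750 − 0.847)/(1 − 0.9750×0.847) = 0.1280/0.174175 = 0.7349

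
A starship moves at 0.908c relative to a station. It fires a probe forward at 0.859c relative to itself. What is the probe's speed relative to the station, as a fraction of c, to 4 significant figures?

u ≈ 0.9927c

Relativistic velocity addition: u = (u' + v)/(1 + u'v/c²)
= (0.859 + 0.908)/(1 + 0.859×0.908) = 1.767/1.77997 = 0.9927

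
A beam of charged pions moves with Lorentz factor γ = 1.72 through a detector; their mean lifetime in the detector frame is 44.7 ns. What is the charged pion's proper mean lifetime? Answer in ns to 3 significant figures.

γ = 1.72 (given)
Proper time: τ₀ = Δt/γ = 44.7/1.72 = 26.0 ns

τ₀ ≈ 26.0 ns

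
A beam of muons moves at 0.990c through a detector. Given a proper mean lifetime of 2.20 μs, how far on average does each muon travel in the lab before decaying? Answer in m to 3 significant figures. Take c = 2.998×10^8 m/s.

d ≈ 4630 m

γ = 1/√(1 − 0.990²) = 7.0888
Dilated lifetime: Δt = γτ₀ = 7.0888 × 2.20 μs = 15.595 μs
d = vΔt = 0.990c × 15.595 μs = 2.9680×10^8 m/s × 1.5595×10^-5 s = 4630 m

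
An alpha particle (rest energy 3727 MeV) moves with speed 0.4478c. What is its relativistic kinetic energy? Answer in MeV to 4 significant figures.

K ≈ 441.3 MeV

γ = 1/√(1 − 0.4478²) = 1.11840
K = (γ − 1)m₀c² = (1.11840 − 1) × 3727 MeV = 0.118401 × 3727 MeV = 441.3 MeV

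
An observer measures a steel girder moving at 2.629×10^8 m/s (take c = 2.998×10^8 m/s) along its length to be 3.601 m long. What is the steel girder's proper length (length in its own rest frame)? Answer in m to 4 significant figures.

L₀ ≈ 7.492 m

β = v/c = 2.629×10^8 / 2.998×10^8 = 0.876918
γ = 1/√(1 − 0.876918²) = 2.08056
L₀ = γL = 2.08056 × 3.601 = 7.492 m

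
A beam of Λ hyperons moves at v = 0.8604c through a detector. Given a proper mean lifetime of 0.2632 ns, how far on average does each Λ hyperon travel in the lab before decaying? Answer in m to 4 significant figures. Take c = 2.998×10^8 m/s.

d ≈ 0.1332 m

γ = 1/√(1 − 0.8604²) = 1.96225
Dilated lifetime: Δt = γτ₀ = 1.96225 × 0.2632 ns = 0.516464 ns
d = vΔt = 0.8604c × 0.516464 ns = 2.57948×10^8 m/s × 5.16464×10^-10 s = 0.1332 m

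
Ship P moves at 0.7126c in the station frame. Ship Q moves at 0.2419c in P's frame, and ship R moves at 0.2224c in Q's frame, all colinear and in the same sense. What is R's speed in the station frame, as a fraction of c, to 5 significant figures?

u ≈ 0.87764c

Compose boost 2: (0.2419 + 0.7126)/(1 + 0.2419×0.7126) = 0.95450/1.172378 = 0.8141573
Compose boost 3: (0.2224 + 0.8141573)/(1 + 0.2224×0.8141573) = 1.036557/1.181069 = 0.87764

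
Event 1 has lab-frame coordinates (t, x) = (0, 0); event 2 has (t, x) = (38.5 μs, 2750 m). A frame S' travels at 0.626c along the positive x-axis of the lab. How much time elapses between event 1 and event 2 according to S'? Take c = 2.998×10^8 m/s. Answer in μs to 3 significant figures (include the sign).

γ = 1/√(1 − 0.626²) = 1.2823
Δt' = γ(Δt − vΔx/c²) = 1.2823 × (38.5 μs − 0.626×2750 m / (2.998×10^8 m/s))
= 1.2823 × (32.758 μs) = 42.0 μs

Δt' ≈ 42.0 μs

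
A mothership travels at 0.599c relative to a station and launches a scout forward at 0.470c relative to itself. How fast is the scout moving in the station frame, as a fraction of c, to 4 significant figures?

u ≈ 0.8342c

Compose boost 2: (0.470 + 0.599)/(1 + 0.470×0.599) = 1.069/1.28153 = 0.8342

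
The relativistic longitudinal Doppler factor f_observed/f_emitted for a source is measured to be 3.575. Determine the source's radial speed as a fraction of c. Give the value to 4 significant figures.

f_obs/f_src = √((1+β)/(1−β)) = 3.575  ⇒  (1+β)/(1−β) = 12.7806
β = |1 − D²|/(1 + D²) = |1 − 12.7806|/(1 + 12.7806) = 0.8549

β ≈ 0.8549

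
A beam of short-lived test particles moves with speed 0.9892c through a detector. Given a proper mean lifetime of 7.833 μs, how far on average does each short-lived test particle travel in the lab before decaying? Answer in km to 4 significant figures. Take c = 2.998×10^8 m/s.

d ≈ 15.85 km

γ = 1/√(1 − 0.9892²) = 6.82258
Dilated lifetime: Δt = γτ₀ = 6.82258 × 7.833 μs = 53.4413 μs
d = vΔt = 0.9892c × 53.4413 μs = 2.96562×10^8 m/s × 5.34413×10^-5 s = 15.85 km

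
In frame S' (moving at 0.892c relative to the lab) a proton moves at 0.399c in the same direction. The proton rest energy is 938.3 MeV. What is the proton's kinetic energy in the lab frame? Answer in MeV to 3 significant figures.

K ≈ 2130 MeV

u_lab = (0.399 + 0.892)/(1 + 0.399×0.892) = 0.952129
γ = 1/√(1 − 0.952129²) = 3.2712
K = (γ − 1)m₀c² = (3.2712 − 1) × 938.3 = 2.2712 × 938.3 = 2130 MeV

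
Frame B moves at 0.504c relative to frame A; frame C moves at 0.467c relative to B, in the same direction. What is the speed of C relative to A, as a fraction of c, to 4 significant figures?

Compose boost 2: (0.467 + 0.504)/(1 + 0.467×0.504) = 0.9710/1.23537 = 0.7860

u ≈ 0.7860c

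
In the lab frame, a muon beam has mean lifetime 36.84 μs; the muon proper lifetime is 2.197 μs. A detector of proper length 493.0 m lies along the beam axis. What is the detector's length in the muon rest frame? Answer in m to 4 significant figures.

L ≈ 29.40 m

Time dilation ⇒ γ = Δt/τ₀ = 36.84/2.197 = 16.7683
Length contraction: L = L₀/γ = 493.0/16.7683 = 29.40 m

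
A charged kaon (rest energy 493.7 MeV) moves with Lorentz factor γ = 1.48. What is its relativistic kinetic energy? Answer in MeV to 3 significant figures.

γ = 1.48 (given)
K = (γ − 1)m₀c² = (1.48 − 1) × 493.7 MeV = 0.48000 × 493.7 MeV = 237 MeV

K ≈ 237 MeV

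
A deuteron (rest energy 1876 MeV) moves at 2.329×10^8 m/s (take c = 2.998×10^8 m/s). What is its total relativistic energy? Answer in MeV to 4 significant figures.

β = v/c = 2.329×10^8 / 2.998×10^8 = 0.776851
γ = 1/√(1 − 0.776851²) = 1.58810
E = γm₀c² = 1.58810 × 1876 MeV = 2979 MeV

E ≈ 2979 MeV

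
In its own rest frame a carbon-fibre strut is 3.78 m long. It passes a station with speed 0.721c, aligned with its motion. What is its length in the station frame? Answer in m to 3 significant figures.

L ≈ 2.62 m

γ = 1/√(1 − 0.721²) = 1.4431
Length contraction: L = L₀/γ = 3.78/1.4431 = 2.62 m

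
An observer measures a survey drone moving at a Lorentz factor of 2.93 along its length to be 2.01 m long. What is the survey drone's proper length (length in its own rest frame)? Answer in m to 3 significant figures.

γ = 2.93 (given)
L₀ = γL = 2.93 × 2.01 = 5.89 m

L₀ ≈ 5.89 m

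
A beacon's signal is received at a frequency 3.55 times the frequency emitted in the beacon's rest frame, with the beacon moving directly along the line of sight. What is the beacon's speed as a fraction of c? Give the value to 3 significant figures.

β ≈ 0.853

f_obs/f_src = √((1+β)/(1−β)) = 3.55  ⇒  (1+β)/(1−β) = 12.602
β = |1 − D²|/(1 + D²) = |1 − 12.602|/(1 + 12.602) = 0.853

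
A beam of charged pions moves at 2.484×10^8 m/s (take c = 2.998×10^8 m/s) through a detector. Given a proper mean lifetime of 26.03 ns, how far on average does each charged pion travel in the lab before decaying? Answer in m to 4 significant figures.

d ≈ 11.55 m

β = v/c = 2.484×10^8 / 2.998×10^8 = 0.828552
γ = 1/√(1 − 0.828552²) = 1.78600
Dilated lifetime: Δt = γτ₀ = 1.78600 × 26.03 ns = 46.4895 ns
d = vΔt = 0.828552c × 46.4895 ns = 2.48400×10^8 m/s × 4.64895×10^-8 s = 11.55 m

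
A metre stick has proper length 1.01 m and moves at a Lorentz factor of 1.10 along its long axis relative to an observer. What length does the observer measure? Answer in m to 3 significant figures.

L ≈ 0.918 m

γ = 1.10 (given)
Length contraction: L = L₀/γ = 1.01/1.10 = 0.918 m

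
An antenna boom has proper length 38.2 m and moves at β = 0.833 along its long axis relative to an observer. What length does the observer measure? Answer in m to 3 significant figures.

γ = 1/√(1 − 0.833²) = 1.8074
Length contraction: L = L₀/γ = 38.2/1.8074 = 21.1 m

L ≈ 21.1 m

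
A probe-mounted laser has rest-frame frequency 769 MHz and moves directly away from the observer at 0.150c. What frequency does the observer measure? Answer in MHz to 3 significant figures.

f_obs ≈ 661 MHz

Relativistic Doppler: f_obs = f_src √((1−β)/(1+β))
= 769 × √(0.85000/1.1500) = 769 × 0.85973 = 661 MHz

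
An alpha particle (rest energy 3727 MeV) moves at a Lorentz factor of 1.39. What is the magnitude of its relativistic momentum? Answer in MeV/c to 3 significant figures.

β = √(1 − 1/γ²) = √(1 − 1/1.39²) = 0.69457
p = γβm₀c = 1.39 × 0.69457 × 3727 MeV/c = 3600 MeV/c

p ≈ 3600 MeV/c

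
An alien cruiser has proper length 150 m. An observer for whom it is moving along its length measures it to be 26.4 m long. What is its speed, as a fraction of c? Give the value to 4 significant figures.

β ≈ 0.9844

γ = L₀/L = 150/26.4 = 5.68182
β = √(1 − 1/γ²) = 0.9844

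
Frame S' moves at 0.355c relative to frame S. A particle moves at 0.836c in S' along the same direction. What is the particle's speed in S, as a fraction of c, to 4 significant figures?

u ≈ 0.9184c

Relativistic velocity addition: u = (u' + v)/(1 + u'v/c²)
= (0.836 + 0.355)/(1 + 0.836×0.355) = 1.191/1.29678 = 0.9184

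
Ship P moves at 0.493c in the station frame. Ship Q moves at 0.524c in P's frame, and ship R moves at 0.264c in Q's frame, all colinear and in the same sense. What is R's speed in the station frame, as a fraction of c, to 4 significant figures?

u ≈ 0.8837c

Compose boost 2: (0.524 + 0.493)/(1 + 0.524×0.493) = 1.017/1.25833 = 0.808213
Compose boost 3: (0.264 + 0.808213)/(1 + 0.264×0.808213) = 1.07221/1.21337 = 0.8837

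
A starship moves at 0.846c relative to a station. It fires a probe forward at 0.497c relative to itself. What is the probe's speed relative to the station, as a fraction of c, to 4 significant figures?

u ≈ 0.9455c

Relativistic velocity addition: u = (u' + v)/(1 + u'v/c²)
= (0.497 + 0.846)/(1 + 0.497×0.846) = 1.343/1.42046 = 0.9455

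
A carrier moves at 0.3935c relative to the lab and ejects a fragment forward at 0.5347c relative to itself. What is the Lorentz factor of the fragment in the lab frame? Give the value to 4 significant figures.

u_lab = (0.5347 + 0.3935)/(1 + 0.5347×0.3935) = 0.92820/1.210404 = 0.7668511
γ = 1/√(1 − 0.7668511²) = 1.558

γ ≈ 1.558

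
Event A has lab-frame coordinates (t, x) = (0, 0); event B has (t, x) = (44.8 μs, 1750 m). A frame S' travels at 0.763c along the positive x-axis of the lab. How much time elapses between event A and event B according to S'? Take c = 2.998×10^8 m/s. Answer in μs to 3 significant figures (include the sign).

γ = 1/√(1 − 0.763²) = 1.5470
Δt' = γ(Δt − vΔx/c²) = 1.5470 × (44.8 μs − 0.763×1750 m / (2.998×10^8 m/s))
= 1.5470 × (40.346 μs) = 62.4 μs

Δt' ≈ 62.4 μs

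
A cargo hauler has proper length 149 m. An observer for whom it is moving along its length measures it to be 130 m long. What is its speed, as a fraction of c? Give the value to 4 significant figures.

γ = L₀/L = 149/130 = 1.14615
β = √(1 − 1/γ²) = 0.4886

β ≈ 0.4886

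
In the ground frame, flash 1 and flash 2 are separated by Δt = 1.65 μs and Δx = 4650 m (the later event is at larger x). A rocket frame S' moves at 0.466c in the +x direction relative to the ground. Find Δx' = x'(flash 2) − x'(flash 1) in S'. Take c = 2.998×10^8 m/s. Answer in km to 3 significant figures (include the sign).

Δx' ≈ 4.99 km

γ = 1/√(1 − 0.466²) = 1.1302
Δx' = γ(Δx − vΔt) = 1.1302 × (4650 m − 0.466×(2.998×10^8 m/s)×1.65×10^-6 s)
= 1.1302 × (4419.5 m) = 4.99 km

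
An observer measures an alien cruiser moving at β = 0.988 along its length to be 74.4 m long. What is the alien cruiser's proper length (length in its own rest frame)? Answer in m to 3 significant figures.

L₀ ≈ 482 m

γ = 1/√(1 − 0.988²) = 6.4744
L₀ = γL = 6.4744 × 74.4 = 482 m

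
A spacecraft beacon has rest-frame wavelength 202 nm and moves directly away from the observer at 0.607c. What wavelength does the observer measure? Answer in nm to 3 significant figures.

Relativistic Doppler: λ_obs = λ_src √((1+β)/(1−β))
= 202 × √(1.6070/0.39300) = 202 × 2.0221 = 408 nm

λ_obs ≈ 408 nm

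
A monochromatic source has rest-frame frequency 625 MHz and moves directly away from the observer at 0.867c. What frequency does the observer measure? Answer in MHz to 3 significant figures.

f_obs ≈ 167 MHz

Relativistic Doppler: f_obs = f_src √((1−β)/(1+β))
= 625 × √(0.13300/1.8670) = 625 × 0.26690 = 167 MHz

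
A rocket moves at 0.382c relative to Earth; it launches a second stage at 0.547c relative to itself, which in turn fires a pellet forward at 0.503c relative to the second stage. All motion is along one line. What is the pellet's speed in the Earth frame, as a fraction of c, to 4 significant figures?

u ≈ 0.9170c

Compose boost 2: (0.547 + 0.382)/(1 + 0.547×0.382) = 0.9290/1.20895 = 0.768433
Compose boost 3: (0.503 + 0.768433)/(1 + 0.503×0.768433) = 1.27143/1.38652 = 0.9170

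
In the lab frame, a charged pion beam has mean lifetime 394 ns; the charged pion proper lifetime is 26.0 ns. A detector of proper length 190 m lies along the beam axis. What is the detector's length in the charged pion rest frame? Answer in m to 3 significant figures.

L ≈ 12.5 m

Time dilation ⇒ γ = Δt/τ₀ = 394/26.0 = 15.154
Length contraction: L = L₀/γ = 190/15.154 = 12.5 m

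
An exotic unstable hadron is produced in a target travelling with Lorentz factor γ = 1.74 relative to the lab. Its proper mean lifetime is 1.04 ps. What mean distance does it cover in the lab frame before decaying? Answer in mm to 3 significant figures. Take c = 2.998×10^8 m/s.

d ≈ 0.444 mm

β = √(1 − 1/γ²) = √(1 − 1/1.74²) = 0.81836
Dilated lifetime: Δt = γτ₀ = 1.74 × 1.04 ps = 1.8096 ps
d = vΔt = 0.81836c × 1.8096 ps = 2.4534×10^8 m/s × 1.8096×10^-12 s = 0.444 mm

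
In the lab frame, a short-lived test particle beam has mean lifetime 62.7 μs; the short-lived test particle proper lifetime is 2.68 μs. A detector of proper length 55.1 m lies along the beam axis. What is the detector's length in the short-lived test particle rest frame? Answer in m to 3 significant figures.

Time dilation ⇒ γ = Δt/τ₀ = 62.7/2.68 = 23.396
Length contraction: L = L₀/γ = 55.1/23.396 = 2.36 m

L ≈ 2.36 m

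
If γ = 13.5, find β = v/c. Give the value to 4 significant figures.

β = √(1 − 1/γ²) = √(1 − 1/13.5²) = √(0.994513) = 0.9973

β ≈ 0.9973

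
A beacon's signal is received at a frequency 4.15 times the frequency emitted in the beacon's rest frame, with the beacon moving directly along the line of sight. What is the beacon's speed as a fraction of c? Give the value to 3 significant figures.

β ≈ 0.890

f_obs/f_src = √((1+β)/(1−β)) = 4.15  ⇒  (1+β)/(1−β) = 17.223
β = |1 − D²|/(1 + D²) = |1 − 17.223|/(1 + 17.223) = 0.890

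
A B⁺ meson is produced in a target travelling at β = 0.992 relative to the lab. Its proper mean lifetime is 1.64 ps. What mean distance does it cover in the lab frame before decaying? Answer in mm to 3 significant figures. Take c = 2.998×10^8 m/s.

d ≈ 3.86 mm

γ = 1/√(1 − 0.992²) = 7.9216
Dilated lifetime: Δt = γτ₀ = 7.9216 × 1.64 ps = 12.991 ps
d = vΔt = 0.992c × 12.991 ps = 2.9740×10^8 m/s × 1.2991×10^-11 s = 3.86 mm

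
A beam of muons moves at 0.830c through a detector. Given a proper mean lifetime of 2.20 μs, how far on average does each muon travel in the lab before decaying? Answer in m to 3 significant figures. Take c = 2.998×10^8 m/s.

d ≈ 981 m

γ = 1/√(1 − 0.830²) = 1.7929
Dilated lifetime: Δt = γτ₀ = 1.7929 × 2.20 μs = 3.9443 μs
d = vΔt = 0.830c × 3.9443 μs = 2.4883×10^8 m/s × 3.9443×10^-6 s = 981 m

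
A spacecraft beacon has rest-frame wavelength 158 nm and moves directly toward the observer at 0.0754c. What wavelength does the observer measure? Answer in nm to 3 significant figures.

Relativistic Doppler: λ_obs = λ_src √((1−β)/(1+β))
= 158 × √(0.92460/1.0754) = 158 × 0.92724 = 147 nm

λ_obs ≈ 147 nm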